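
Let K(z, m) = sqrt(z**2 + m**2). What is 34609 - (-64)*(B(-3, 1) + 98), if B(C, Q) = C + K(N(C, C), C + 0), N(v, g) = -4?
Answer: 41009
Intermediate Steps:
K(z, m) = sqrt(m**2 + z**2)
B(C, Q) = C + sqrt(16 + C**2) (B(C, Q) = C + sqrt((C + 0)**2 + (-4)**2) = C + sqrt(C**2 + 16) = C + sqrt(16 + C**2))
34609 - (-64)*(B(-3, 1) + 98) = 34609 - (-64)*((-3 + sqrt(16 + (-3)**2)) + 98) = 34609 - (-64)*((-3 + sqrt(16 + 9)) + 98) = 34609 - (-64)*((-3 + sqrt(25)) + 98) = 34609 - (-64)*((-3 + 5) + 98) = 34609 - (-64)*(2 + 98) = 34609 - (-64)*100 = 34609 - 1*(-6400) = 34609 + 6400 = 41009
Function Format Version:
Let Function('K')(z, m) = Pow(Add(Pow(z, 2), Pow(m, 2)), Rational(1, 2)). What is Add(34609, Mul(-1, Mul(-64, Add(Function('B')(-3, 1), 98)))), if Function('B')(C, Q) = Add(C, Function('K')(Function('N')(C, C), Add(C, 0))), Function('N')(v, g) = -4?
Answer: 41009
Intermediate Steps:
Function('K')(z, m) = Pow(Add(Pow(m, 2), Pow(z, 2)), Rational(1, 2))
Function('B')(C, Q) = Add(C, Pow(Add(16, Pow(C, 2)), Rational(1, 2))) (Function('B')(C, Q) = Add(C, Pow(Add(Pow(Add(C, 0), 2), Pow(-4, 2)), Rational(1, 2))) = Add(C, Pow(Add(Pow(C, 2), 16), Rational(1, 2))) = Add(C, Pow(Add(16, Pow(C, 2)), Rational(1, 2))))
Add(34609, Mul(-1, Mul(-64, Add(Function('B')(-3, 1), 98)))) = Add(34609, Mul(-1, Mul(-64, Add(Add(-3, Pow(Add(16, Pow(-3, 2)), Rational(1, 2))), 98)))) = Add(34609, Mul(-1, Mul(-64, Add(Add(-3, Pow(Add(16, 9), Rational(1, 2))), 98)))) = Add(34609, Mul(-1, Mul(-64, Add(Add(-3, Pow(25, Rational(1, 2))), 98)))) = Add(34609, Mul(-1, Mul(-64, Add(Add(-3, 5), 98)))) = Add(34609, Mul(-1, Mul(-64, Add(2, 98)))) = Add(34609, Mul(-1, Mul(-64, 100))) = Add(34609, Mul(-1, -6400)) = Add(34609, 6400) = 41009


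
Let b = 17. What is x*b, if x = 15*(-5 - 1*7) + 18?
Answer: -2754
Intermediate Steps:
x = -162 (x = 15*(-5 - 7) + 18 = 15*(-12) + 18 = -180 + 18 = -162)
x*b = -162*17 = -2754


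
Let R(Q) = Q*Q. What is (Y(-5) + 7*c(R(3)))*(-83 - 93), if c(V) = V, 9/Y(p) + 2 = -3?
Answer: -53856/5 ≈ -10771.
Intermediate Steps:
R(Q) = Q²
Y(p) = -9/5 (Y(p) = 9/(-2 - 3) = 9/(-5) = 9*(-⅕) = -9/5)
(Y(-5) + 7*c(R(3)))*(-83 - 93) = (-9/5 + 7*3²)*(-83 - 93) = (-9/5 + 7*9)*(-176) = (-9/5 + 63)*(-176) = (306/5)*(-176) = -53856/5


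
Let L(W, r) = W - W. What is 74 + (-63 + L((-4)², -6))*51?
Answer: -3139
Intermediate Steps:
L(W, r) = 0
74 + (-63 + L((-4)², -6))*51 = 74 + (-63 + 0)*51 = 74 - 63*51 = 74 - 3213 = -3139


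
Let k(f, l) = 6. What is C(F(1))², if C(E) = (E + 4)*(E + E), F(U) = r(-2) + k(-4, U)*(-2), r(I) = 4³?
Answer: 33918976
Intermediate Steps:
r(I) = 64
F(U) = 52 (F(U) = 64 + 6*(-2) = 64 - 12 = 52)
C(E) = 2*E*(4 + E) (C(E) = (4 + E)*(2*E) = 2*E*(4 + E))
C(F(1))² = (2*52*(4 + 52))² = (2*52*56)² = 5824² = 33918976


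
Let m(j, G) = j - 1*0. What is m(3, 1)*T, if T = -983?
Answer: -2949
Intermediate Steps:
m(j, G) = j (m(j, G) = j + 0 = j)
m(3, 1)*T = 3*(-983) = -2949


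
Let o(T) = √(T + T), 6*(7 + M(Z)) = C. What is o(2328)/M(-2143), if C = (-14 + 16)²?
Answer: -12*√291/19 ≈ -10.774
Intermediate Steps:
C = 4 (C = 2² = 4)
M(Z) = -19/3 (M(Z) = -7 + (⅙)*4 = -7 + ⅔ = -19/3)
o(T) = √2*√T (o(T) = √(2*T) = √2*√T)
o(2328)/M(-2143) = (√2*√2328)/(-19/3) = (√2*(2*√582))*(-3/19) = (4*√291)*(-3/19) = -12*√291/19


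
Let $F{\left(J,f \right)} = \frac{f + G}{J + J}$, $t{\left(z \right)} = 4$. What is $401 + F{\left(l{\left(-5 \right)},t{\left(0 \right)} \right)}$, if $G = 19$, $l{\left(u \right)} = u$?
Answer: $\frac{3987}{10} \approx 398.7$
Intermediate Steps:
$F{\left(J,f \right)} = \frac{19 + f}{2 J}$ ($F{\left(J,f \right)} = \frac{f + 19}{J + J} = \frac{19 + f}{2 J}$)
$401 + F{\left(l{\left(-5 \right)},t{\left(0 \right)} \right)} = 401 + \frac{19 + 4}{2 \left(-5\right)} = 401 + \frac{1}{2} \left(- \frac{1}{5}\right) 23 = 401 - \frac{23}{10} = \frac{3987}{10}$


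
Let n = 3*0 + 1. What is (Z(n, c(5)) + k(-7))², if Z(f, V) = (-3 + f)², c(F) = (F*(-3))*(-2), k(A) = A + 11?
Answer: 64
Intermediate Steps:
k(A) = 11 + A
c(F) = 6*F (c(F) = -3*F*(-2) = 6*F)
n = 1 (n = 0 + 1 = 1)
(Z(n, c(5)) + k(-7))² = ((-3 + 1)² + (11 - 7))² = ((-2)² + 4)² = (4 + 4)² = 8² = 64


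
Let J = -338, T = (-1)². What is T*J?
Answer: -338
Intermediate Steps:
T = 1
T*J = 1*(-338) = -338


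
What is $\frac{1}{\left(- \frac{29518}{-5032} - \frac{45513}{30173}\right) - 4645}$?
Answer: $- \frac{5839636}{27099662097} \approx -0.00021549$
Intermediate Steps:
$\frac{1}{\left(- \frac{29518}{-5032} - \frac{45513}{30173}\right) - 4645} = \frac{1}{\left(\left(-29518\right) \left(- \frac{1}{5032}\right) - \frac{3501}{2321}\right) - 4645} = \frac{1}{\left(\frac{14759}{2516} - \frac{3501}{2321}\right) - 4645} = \frac{1}{\frac{25447123}{5839636} - 4645} = \frac{1}{- \frac{27099662097}{5839636}} = - \frac{5839636}{27099662097}$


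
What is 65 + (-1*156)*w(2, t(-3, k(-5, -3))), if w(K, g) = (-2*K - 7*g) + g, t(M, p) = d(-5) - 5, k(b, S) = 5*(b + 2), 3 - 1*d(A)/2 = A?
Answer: 10985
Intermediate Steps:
d(A) = 6 - 2*A
k(b, S) = 10 + 5*b (k(b, S) = 5*(2 + b) = 10 + 5*b)
t(M, p) = 11 (t(M, p) = (6 - 2*(-5)) - 5 = (6 + 10) - 5 = 16 - 5 = 11)
w(K, g) = -6*g - 2*K (w(K, g) = (-7*g - 2*K) + g = -6*g - 2*K)
65 + (-1*156)*w(2, t(-3, k(-5, -3))) = 65 + (-1*156)*(-6*11 - 2*2) = 65 - 156*(-66 - 4) = 65 - 156*(-70) = 65 + 10920 = 10985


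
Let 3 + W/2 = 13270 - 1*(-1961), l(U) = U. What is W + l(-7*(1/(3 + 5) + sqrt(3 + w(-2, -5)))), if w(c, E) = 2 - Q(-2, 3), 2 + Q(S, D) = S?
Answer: 243473/8 ≈ 30434.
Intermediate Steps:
Q(S, D) = -2 + S
w(c, E) = 6 (w(c, E) = 2 - (-2 - 2) = 2 - 1*(-4) = 2 + 4 = 6)
W = 30456 (W = -6 + 2*(13270 - 1*(-1961)) = -6 + 2*(13270 + 1961) = -6 + 2*15231 = -6 + 30462 = 30456)
W + l(-7*(1/(3 + 5) + sqrt(3 + w(-2, -5)))) = 30456 - 7*(1/(3 + 5) + sqrt(3 + 6)) = 30456 - 7*(1/8 + sqrt(9)) = 30456 - 7*(1/8 + 3) = 30456 - 7*25/8 = 30456 - 175/8 = 243473/8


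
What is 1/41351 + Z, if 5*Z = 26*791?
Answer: 850424671/206755 ≈ 4113.2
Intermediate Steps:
Z = 20566/5 (Z = (26*791)/5 = (1/5)*20566 = 20566/5 ≈ 4113.2)
1/41351 + Z = 1/41351 + 20566/5 = 850424671/206755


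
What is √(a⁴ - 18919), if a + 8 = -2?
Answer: 3*I*√991 ≈ 94.44*I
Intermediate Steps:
a = -10 (a = -8 - 2 = -10)
√(a⁴ - 18919) = √((-10)⁴ - 18919) = √(10000 - 18919) = √(-8919) = 3*I*√991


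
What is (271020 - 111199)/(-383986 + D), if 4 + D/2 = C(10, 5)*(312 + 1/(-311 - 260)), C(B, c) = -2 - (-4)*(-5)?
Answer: -91257791/227099218 ≈ -0.40184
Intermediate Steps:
C(B, c) = -22 (C(B, c) = -2 - 1*20 = -2 - 20 = -22)
D = -7843212/571 (D = -8 + 2*(-22*(312 + 1/(-311 - 260))) = -8 + 2*(-22*(312 + 1/(-571))) = -8 + 2*(-22*(312 - 1/571)) = -8 + 2*(-22*178151/571) = -8 + 2*(-3919322/571) = -8 - 7838644/571 = -7843212/571 ≈ -13736.)
(271020 - 111199)/(-383986 + D) = (271020 - 111199)/(-383986 - 7843212/571) = 159821/(-227099218/571) = 159821*(-571/227099218) = -91257791/227099218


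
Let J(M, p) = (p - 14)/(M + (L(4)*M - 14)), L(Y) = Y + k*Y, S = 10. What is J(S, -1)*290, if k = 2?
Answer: -75/2 ≈ -37.500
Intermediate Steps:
L(Y) = 3*Y (L(Y) = Y + 2*Y = 3*Y)
J(M, p) = (-14 + p)/(-14 + 13*M) (J(M, p) = (p - 14)/(M + ((3*4)*M - 14)) = (-14 + p)/(M + (12*M - 14)) = (-14 + p)/(M + (-14 + 12*M)) = (-14 + p)/(-14 + 13*M))
J(S, -1)*290 = ((-14 - 1)/(-14 + 13*10))*290 = (-15/(-14 + 130))*290 = (-15/116)*290 = ((1/116)*(-15))*290 = -15/116*290 = -75/2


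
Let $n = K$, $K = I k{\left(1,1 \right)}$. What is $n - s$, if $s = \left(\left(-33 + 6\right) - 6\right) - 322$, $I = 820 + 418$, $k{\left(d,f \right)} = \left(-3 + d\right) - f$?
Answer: $-3359$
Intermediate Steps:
$k{\left(d,f \right)} = -3 + d - f$
$I = 1238$
$K = -3714$ ($K = 1238 \left(-3 + 1 - 1\right) = 1238 \left(-3\right) = -3714$)
$n = -3714$
$s = -355$ ($s = \left(-27 - 6\right) - 322 = -33 - 322 = -355$)
$n - s = -3714 - -355 = -3714 + 355 = -3359$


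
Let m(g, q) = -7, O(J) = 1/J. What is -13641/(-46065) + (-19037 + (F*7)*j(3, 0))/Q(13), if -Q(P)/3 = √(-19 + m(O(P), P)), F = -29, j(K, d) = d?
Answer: 4547/15355 - 19037*I*√26/78 ≈ 0.29612 - 1244.5*I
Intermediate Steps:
Q(P) = -3*I*√26 (Q(P) = -3*√(-19 - 7) = -3*I*√26)
-13641/(-46065) + (-19037 + (F*7)*j(3, 0))/Q(13) = -13641/(-46065) + (-19037 - 29*7*0)/((-3*I*√26)) = -13641*(-1/46065) + (-19037 - 203*0)*(I*√26/78) = 4547/15355 + (-19037 + 0)*(I*√26/78) = 4547/15355 - 19037*I*√26/78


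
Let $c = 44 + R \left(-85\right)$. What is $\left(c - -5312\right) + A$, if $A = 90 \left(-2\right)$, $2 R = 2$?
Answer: $5091$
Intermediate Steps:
$R = 1$ ($R = \frac{1}{2} \cdot 2 = 1$)
$A = -180$
$c = -41$ ($c = 44 + 1 \left(-85\right) = 44 - 85 = -41$)
$\left(c - -5312\right) + A = \left(-41 - -5312\right) - 180 = \left(-41 + \left(-166 + 5478\right)\right) - 180 = \left(-41 + 5312\right) - 180 = 5271 - 180 = 5091$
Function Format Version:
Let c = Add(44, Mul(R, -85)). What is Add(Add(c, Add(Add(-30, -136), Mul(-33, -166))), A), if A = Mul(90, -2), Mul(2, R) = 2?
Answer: 5091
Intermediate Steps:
R = 1 (R = Mul(Rational(1, 2), 2) = 1)
A = -180
c = -41 (c = Add(44, Mul(1, -85)) = Add(44, -85) = -41)
Add(Add(c, Add(Add(-30, -136), Mul(-33, -166))), A) = Add(Add(-41, Add(Add(-30, -136), Mul(-33, -166))), -180) = Add(Add(-41, Add(-166, 5478)), -180) = Add(Add(-41, 5312), -180) = Add(5271, -180) = 5091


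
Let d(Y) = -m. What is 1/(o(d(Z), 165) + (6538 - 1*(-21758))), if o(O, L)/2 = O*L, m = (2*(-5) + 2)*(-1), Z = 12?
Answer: 1/25656 ≈ 3.8977e-5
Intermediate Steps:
m = 8 (m = (-10 + 2)*(-1) = -8*(-1) = 8)
d(Y) = -8 (d(Y) = -1*8 = -8)
o(O, L) = 2*L*O (o(O, L) = 2*(O*L) = 2*(L*O) = 2*L*O)
1/(o(d(Z), 165) + (6538 - 1*(-21758))) = 1/(2*165*(-8) + (6538 - 1*(-21758))) = 1/(-2640 + (6538 + 21758)) = 1/(-2640 + 28296) = 1/25656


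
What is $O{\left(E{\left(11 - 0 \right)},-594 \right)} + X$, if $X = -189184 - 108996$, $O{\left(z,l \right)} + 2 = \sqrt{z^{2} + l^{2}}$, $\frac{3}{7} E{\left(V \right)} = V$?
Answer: $-298182 + \frac{11 \sqrt{26293}}{3} \approx -2.9759 \cdot 10^{5}$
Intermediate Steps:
$E{\left(V \right)} = \frac{7 V}{3}$
$O{\left(z,l \right)} = -2 + \sqrt{l^{2} + z^{2}}$ ($O{\left(z,l \right)} = -2 + \sqrt{z^{2} + l^{2}} = -2 + \sqrt{l^{2} + z^{2}}$)
$X = -298180$ ($X = -189184 - 108996 = -298180$)
$O{\left(E{\left(11 - 0 \right)},-594 \right)} + X = \left(-2 + \sqrt{\left(-594\right)^{2} + \left(\frac{7 \left(11 - 0\right)}{3}\right)^{2}}\right) - 298180 = \left(-2 + \sqrt{352836 + \left(\frac{7 \left(11 + 0\right)}{3}\right)^{2}}\right) - 298180 = \left(-2 + \sqrt{352836 + \left(\frac{7}{3} \cdot 11\right)^{2}}\right) - 298180 = \left(-2 + \sqrt{352836 + \left(\frac{77}{3}\right)^{2}}\right) - 298180 = \left(-2 + \sqrt{352836 + \frac{5929}{9}}\right) - 298180 = \left(-2 + \sqrt{\frac{3181453}{9}}\right) - 298180 = \left(-2 + \frac{11 \sqrt{26293}}{3}\right) - 298180 = -298182 + \frac{11 \sqrt{26293}}{3}$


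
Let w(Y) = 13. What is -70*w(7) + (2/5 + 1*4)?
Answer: -4528/5 ≈ -905.60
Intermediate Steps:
-70*w(7) + (2/5 + 1*4) = -70*13 + (2/5 + 1*4) = -910 + (2*(1/5) + 4) = -910 + (2/5 + 4) = -910 + 22/5 = -4528/5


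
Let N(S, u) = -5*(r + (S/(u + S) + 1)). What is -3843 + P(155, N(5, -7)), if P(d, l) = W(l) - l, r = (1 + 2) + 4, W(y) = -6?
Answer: -7643/2 ≈ -3821.5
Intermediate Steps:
r = 7 (r = 3 + 4 = 7)
N(S, u) = -40 - 5*S/(S + u) (N(S, u) = -5*(7 + (S/(u + S) + 1)) = -5*(7 + (S/(S + u) + 1)) = -5*(7 + (1 + S/(S + u))) = -5*(8 + S/(S + u)) = -40 - 5*S/(S + u))
P(d, l) = -6 - l
-3843 + P(155, N(5, -7)) = -3843 + (-6 - 5*(-9*5 - 8*(-7))/(5 - 7)) = -3843 + (-6 - 5*(-45 + 56)/(-2)) = -3843 + (-6 - 5*(-1)*11/2) = -3843 + (-6 - 1*(-55/2)) = -3843 + (-6 + 55/2) = -3843 + 43/2 = -7643/2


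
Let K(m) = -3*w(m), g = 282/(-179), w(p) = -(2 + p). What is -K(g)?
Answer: -228/179 ≈ -1.2737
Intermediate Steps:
w(p) = -2 - p
g = -282/179 (g = 282*(-1/179) = -282/179 ≈ -1.5754)
K(m) = 6 + 3*m (K(m) = -3*(-2 - m) = 6 + 3*m)
-K(g) = -(6 + 3*(-282/179)) = -(6 - 846/179) = -1*228/179 = -228/179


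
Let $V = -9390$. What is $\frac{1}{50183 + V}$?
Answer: $\frac{1}{40793} \approx 2.4514 \cdot 10^{-5}$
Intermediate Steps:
$\frac{1}{50183 + V} = \frac{1}{50183 - 9390} = \frac{1}{40793}$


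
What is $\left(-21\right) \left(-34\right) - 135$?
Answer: $579$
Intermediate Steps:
$\left(-21\right) \left(-34\right) - 135 = 714 - 135 = 579$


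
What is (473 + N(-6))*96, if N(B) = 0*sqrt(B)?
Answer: 45408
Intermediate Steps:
N(B) = 0
(473 + N(-6))*96 = (473 + 0)*96 = 473*96 = 45408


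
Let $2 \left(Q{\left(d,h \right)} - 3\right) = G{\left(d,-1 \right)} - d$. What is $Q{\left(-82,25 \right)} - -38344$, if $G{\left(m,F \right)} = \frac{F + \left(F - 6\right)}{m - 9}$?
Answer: $\frac{3493312}{91} \approx 38388.0$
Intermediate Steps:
$G{\left(m,F \right)} = \frac{-6 + 2 F}{-9 + m}$ ($G{\left(m,F \right)} = \frac{F + \left(F - 6\right)}{-9 + m} = \frac{F + \left(-6 + F\right)}{-9 + m} = \frac{-6 + 2 F}{-9 + m}$)
$Q{\left(d,h \right)} = 3 - \frac{4}{-9 + d} - \frac{d}{2}$ ($Q{\left(d,h \right)} = 3 + \frac{\frac{2 \left(-3 - 1\right)}{-9 + d} - d}{2} = 3 + \frac{2 \frac{1}{-9 + d} \left(-4\right) - d}{2} = 3 + \frac{- \frac{8}{-9 + d} - d}{2} = 3 + \frac{- d - \frac{8}{-9 + d}}{2} = 3 - \left(\frac{d}{2} + \frac{4}{-9 + d}\right) = 3 - \frac{4}{-9 + d} - \frac{d}{2}$)
$Q{\left(-82,25 \right)} - -38344 = \frac{-8 + \left(-9 - 82\right) \left(6 - -82\right)}{2 \left(-9 - 82\right)} - -38344 = \frac{-8 - 91 \left(6 + 82\right)}{2 \left(-91\right)} + 38344 = \frac{1}{2} \left(- \frac{1}{91}\right) \left(-8 - 8008\right) + 38344 = \frac{1}{2} \left(- \frac{1}{91}\right) \left(-8016\right) + 38344 = \frac{4008}{91} + 38344 = \frac{3493312}{91}$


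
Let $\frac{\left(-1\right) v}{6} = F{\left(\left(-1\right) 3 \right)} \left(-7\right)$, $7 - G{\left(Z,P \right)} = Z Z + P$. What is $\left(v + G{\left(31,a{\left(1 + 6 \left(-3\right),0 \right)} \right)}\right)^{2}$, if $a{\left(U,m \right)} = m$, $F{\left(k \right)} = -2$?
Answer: $1077444$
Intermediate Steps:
$G{\left(Z,P \right)} = 7 - P - Z^{2}$ ($G{\left(Z,P \right)} = 7 - \left(Z Z + P\right) = 7 - \left(Z^{2} + P\right) = 7 - \left(P + Z^{2}\right) = 7 - P - Z^{2}$)
$v = -84$ ($v = - 6 \left(\left(-2\right) \left(-7\right)\right) = \left(-6\right) 14 = -84$)
$\left(v + G{\left(31,a{\left(1 + 6 \left(-3\right),0 \right)} \right)}\right)^{2} = \left(-84 - 954\right)^{2} = \left(-1038\right)^{2} = 1077444$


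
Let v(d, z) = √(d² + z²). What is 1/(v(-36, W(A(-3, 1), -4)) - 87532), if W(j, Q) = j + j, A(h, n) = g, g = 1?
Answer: -21883/1915462431 - 5*√13/3830924862 ≈ -1.1429e-5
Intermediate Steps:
A(h, n) = 1
W(j, Q) = 2*j
1/(v(-36, W(A(-3, 1), -4)) - 87532) = 1/(√((-36)² + (2*1)²) - 87532) = 1/(√(1296 + 2²) - 87532) = 1/(√(1296 + 4) - 87532) = 1/(√1300 - 87532) = 1/(10*√13 - 87532) = 1/(-87532 + 10*√13)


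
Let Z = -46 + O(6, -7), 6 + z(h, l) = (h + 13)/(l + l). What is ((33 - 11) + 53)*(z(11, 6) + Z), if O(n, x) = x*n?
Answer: -6900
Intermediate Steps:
z(h, l) = -6 + (13 + h)/(2*l) (z(h, l) = -6 + (h + 13)/(l + l) = -6 + (13 + h)/((2*l)) = -6 + (13 + h)*(1/(2*l)) = -6 + (13 + h)/(2*l))
O(n, x) = n*x
Z = -88 (Z = -46 + 6*(-7) = -46 - 42 = -88)
((33 - 11) + 53)*(z(11, 6) + Z) = ((33 - 11) + 53)*((½)*(13 + 11 - 12*6)/6 - 88) = (22 + 53)*((½)*(⅙)*(13 + 11 - 72) - 88) = 75*((½)*(⅙)*(-48) - 88) = 75*(-4 - 88) = 75*(-92) = -6900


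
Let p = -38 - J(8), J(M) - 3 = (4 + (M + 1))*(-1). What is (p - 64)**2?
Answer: 8464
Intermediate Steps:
J(M) = -2 - M (J(M) = 3 + (4 + (M + 1))*(-1) = 3 + (4 + (1 + M))*(-1) = 3 + (5 + M)*(-1) = 3 + (-5 - M) = -2 - M)
p = -28 (p = -38 - (-2 - 1*8) = -38 - (-2 - 8) = -38 - 1*(-10) = -38 + 10 = -28)
(p - 64)**2 = (-28 - 64)**2 = (-92)**2 = 8464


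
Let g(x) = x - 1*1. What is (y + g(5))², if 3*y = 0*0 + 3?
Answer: 25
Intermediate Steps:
g(x) = -1 + x (g(x) = x - 1 = -1 + x)
y = 1 (y = (0*0 + 3)/3 = (0 + 3)/3 = (⅓)*3 = 1)
(y + g(5))² = (1 + (-1 + 5))² = (1 + 4)² = 5² = 25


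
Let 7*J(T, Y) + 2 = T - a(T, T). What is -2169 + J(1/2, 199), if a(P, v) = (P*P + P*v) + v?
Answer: -30371/14 ≈ -2169.4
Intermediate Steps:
a(P, v) = v + P**2 + P*v (a(P, v) = (P**2 + P*v) + v = v + P**2 + P*v)
J(T, Y) = -2/7 - 2*T**2/7 (J(T, Y) = -2/7 + (T - (T + T**2 + T*T))/7 = -2/7 + (T - (T + T**2 + T**2))/7 = -2/7 + (T - (T + 2*T**2))/7 = -2/7 + (T + (-T - 2*T**2))/7 = -2/7 + (-2*T**2)/7 = -2/7 - 2*T**2/7)
-2169 + J(1/2, 199) = -2169 + (-2/7 - 2*(1/2)**2/7) = -2169 + (-2/7 - 2/7*1/4) = -2169 + (-2/7 - 1/14) = -2169 - 5/14 = -30371/14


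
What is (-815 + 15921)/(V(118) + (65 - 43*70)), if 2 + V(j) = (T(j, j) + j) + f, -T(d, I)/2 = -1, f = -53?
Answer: -7553/1440 ≈ -5.2451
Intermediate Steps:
T(d, I) = 2 (T(d, I) = -2*(-1) = 2)
V(j) = -53 + j (V(j) = -2 + ((2 + j) - 53) = -2 + (-51 + j) = -53 + j)
(-815 + 15921)/(V(118) + (65 - 43*70)) = (-815 + 15921)/((-53 + 118) + (65 - 43*70)) = 15106/(65 + (65 - 3010)) = 15106/(65 - 2945) = 15106/(-2880) = 15106*(-1/2880) = -7553/1440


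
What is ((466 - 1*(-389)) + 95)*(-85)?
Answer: -80750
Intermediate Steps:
((466 - 1*(-389)) + 95)*(-85) = ((466 + 389) + 95)*(-85) = (855 + 95)*(-85) = 950*(-85) = -80750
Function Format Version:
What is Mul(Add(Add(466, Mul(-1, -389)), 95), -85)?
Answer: -80750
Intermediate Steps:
Mul(Add(Add(466, Mul(-1, -389)), 95), -85) = Mul(Add(Add(466, 389), 95), -85) = Mul(Add(855, 95), -85) = Mul(950, -85) = -80750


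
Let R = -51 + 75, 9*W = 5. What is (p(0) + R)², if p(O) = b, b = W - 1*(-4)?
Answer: 66049/81 ≈ 815.42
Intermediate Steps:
W = 5/9 (W = (⅑)*5 = 5/9 ≈ 0.55556)
R = 24
b = 41/9 (b = 5/9 - 1*(-4) = 5/9 + 4 = 41/9 ≈ 4.5556)
p(O) = 41/9
(p(0) + R)² = (41/9 + 24)² = (257/9)² = 66049/81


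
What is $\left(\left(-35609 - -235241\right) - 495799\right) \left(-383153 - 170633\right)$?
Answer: $164013138262$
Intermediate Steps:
$\left(\left(-35609 - -235241\right) - 495799\right) \left(-383153 - 170633\right) = \left(\left(-35609 + 235241\right) - 495799\right) \left(-553786\right) = \left(199632 - 495799\right) \left(-553786\right) = \left(-296167\right) \left(-553786\right) = 164013138262$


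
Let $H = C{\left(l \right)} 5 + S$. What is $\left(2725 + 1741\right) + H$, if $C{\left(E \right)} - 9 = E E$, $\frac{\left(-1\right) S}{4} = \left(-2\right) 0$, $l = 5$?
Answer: $4636$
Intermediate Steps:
$S = 0$ ($S = - 4 \left(\left(-2\right) 0\right) = \left(-4\right) 0 = 0$)
$C{\left(E \right)} = 9 + E^{2}$ ($C{\left(E \right)} = 9 + E E = 9 + E^{2}$)
$H = 170$ ($H = \left(9 + 5^{2}\right) 5 + 0 = \left(9 + 25\right) 5 + 0 = 34 \cdot 5 + 0 = 170 + 0 = 170$)
$\left(2725 + 1741\right) + H = \left(2725 + 1741\right) + 170 = 4466 + 170 = 4636$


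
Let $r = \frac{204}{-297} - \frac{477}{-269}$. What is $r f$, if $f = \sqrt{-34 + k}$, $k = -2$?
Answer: $\frac{57862 i}{8877} \approx 6.5182 i$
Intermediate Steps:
$r = \frac{28931}{26631}$ ($r = 204 \left(- \frac{1}{297}\right) - - \frac{477}{269} = - \frac{68}{99} + \frac{477}{269} = \frac{28931}{26631} \approx 1.0864$)
$f = 6 i$ ($f = \sqrt{-34 - 2} = \sqrt{-36} = 6 i \approx 6.0 i$)
$r f = \frac{28931 \cdot 6 i}{26631} = \frac{57862 i}{8877}$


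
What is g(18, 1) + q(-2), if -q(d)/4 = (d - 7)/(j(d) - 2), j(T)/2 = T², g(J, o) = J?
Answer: 24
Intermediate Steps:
j(T) = 2*T²
q(d) = -4*(-7 + d)/(-2 + 2*d²) (q(d) = -4*(d - 7)/(2*d² - 2) = -4*(-7 + d)/(-2 + 2*d²))
g(18, 1) + q(-2) = 18 + 2*(7 - 1*(-2))/(-1 + (-2)²) = 18 + 2*(7 + 2)/(-1 + 4) = 18 + 2*9/3 = 18 + 2*(⅓)*9 = 18 + 6 = 24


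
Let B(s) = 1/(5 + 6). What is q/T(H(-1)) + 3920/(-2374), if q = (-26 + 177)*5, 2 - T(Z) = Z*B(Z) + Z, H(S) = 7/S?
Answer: 9650275/125822 ≈ 76.698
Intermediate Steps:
B(s) = 1/11
T(Z) = 2 - 12*Z/11 (T(Z) = 2 - (Z*(1/11) + Z) = 2 - (Z/11 + Z) = 2 - 12*Z/11)
q = 755 (q = 151*5 = 755)
q/T(H(-1)) + 3920/(-2374) = 755/(2 - 84/(11*(-1))) + 3920/(-2374) = 755/(2 - 84*(-1)/11) + 3920*(-1/2374) = 755/(2 - 12/11*(-7)) - 1960/1187 = 755/(2 + 84/11) - 1960/1187 = 755/(106/11) - 1960/1187 = 755*(11/106) - 1960/1187 = 8305/106 - 1960/1187 = 9650275/125822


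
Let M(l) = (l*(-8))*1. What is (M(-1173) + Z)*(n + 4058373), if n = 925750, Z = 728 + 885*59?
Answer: 310645434221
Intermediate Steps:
Z = 52943 (Z = 728 + 52215 = 52943)
M(l) = -8*l (M(l) = -8*l*1 = -8*l)
(M(-1173) + Z)*(n + 4058373) = (-8*(-1173) + 52943)*(925750 + 4058373) = (9384 + 52943)*4984123 = 62327*4984123 = 310645434221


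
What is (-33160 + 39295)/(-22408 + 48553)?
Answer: 409/1743 ≈ 0.23465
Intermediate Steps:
(-33160 + 39295)/(-22408 + 48553) = 6135/26145 = 6135*(1/26145) = 409/1743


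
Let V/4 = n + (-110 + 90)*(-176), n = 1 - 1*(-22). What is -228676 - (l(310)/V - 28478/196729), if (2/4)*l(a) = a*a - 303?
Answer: -318797949150049/1394021694 ≈ -2.2869e+5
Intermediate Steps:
n = 23 (n = 1 + 22 = 23)
l(a) = -606 + 2*a² (l(a) = 2*(a*a - 303) = 2*(a² - 303) = 2*(-303 + a²) = -606 + 2*a²)
V = 14172 (V = 4*(23 + (-110 + 90)*(-176)) = 4*(23 - 20*(-176)) = 4*(23 + 3520) = 4*3543 = 14172)
-228676 - (l(310)/V - 28478/196729) = -228676 - ((-606 + 2*310²)/14172 - 28478/196729) = -228676 - ((-606 + 2*96100)*(1/14172) - 28478*1/196729) = -228676 - ((-606 + 192200)*(1/14172) - 28478/196729) = -228676 - (191594*(1/14172) - 28478/196729) = -228676 - (95797/7086 - 28478/196729) = -228676 - 1*18644252905/1394021694 = -228676 - 18644252905/1394021694 = -318797949150049/1394021694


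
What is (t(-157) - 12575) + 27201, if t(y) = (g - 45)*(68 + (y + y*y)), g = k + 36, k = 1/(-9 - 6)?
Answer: -624154/3 ≈ -2.0805e+5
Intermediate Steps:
k = -1/15 (k = 1/(-15) = -1/15 ≈ -0.066667)
g = 539/15 (g = -1/15 + 36 = 539/15 ≈ 35.933)
t(y) = -9248/15 - 136*y/15 - 136*y²/15 (t(y) = (539/15 - 45)*(68 + (y + y*y)) = -136*(68 + (y + y²))/15 = -136*(68 + y + y²)/15 = -9248/15 - 136*y/15 - 136*y²/15)
(t(-157) - 12575) + 27201 = ((-9248/15 - 136/15*(-157) - 136/15*(-157)²) - 12575) + 27201 = ((-9248/15 + 21352/15 - 136/15*24649) - 12575) + 27201 = ((-9248/15 + 21352/15 - 3352264/15) - 12575) + 27201 = (-668032/3 - 12575) + 27201 = -705757/3 + 27201 = -624154/3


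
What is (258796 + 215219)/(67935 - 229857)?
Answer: -158005/53974 ≈ -2.9274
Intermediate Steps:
(258796 + 215219)/(67935 - 229857) = 474015/(-161922) = 474015*(-1/161922) = -158005/53974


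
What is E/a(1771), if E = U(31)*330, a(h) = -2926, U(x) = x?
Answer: -465/133 ≈ -3.4962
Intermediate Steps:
E = 10230 (E = 31*330 = 10230)
E/a(1771) = 10230/(-2926) = 10230*(-1/2926) = -465/133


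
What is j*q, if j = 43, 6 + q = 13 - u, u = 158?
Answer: -6493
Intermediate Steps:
q = -151 (q = -6 + (13 - 1*158) = -6 + (13 - 158) = -6 - 145 = -151)
j*q = 43*(-151) = -6493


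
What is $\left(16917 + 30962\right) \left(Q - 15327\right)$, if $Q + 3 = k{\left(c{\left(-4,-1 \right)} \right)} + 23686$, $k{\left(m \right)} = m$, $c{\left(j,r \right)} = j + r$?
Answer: $399837529$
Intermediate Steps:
$Q = 23678$ ($Q = -3 + \left(\left(-4 - 1\right) + 23686\right) = -3 + \left(-5 + 23686\right) = -3 + 23681 = 23678$)
$\left(16917 + 30962\right) \left(Q - 15327\right) = \left(16917 + 30962\right) \left(23678 - 15327\right) = 47879 \cdot 8351 = 399837529$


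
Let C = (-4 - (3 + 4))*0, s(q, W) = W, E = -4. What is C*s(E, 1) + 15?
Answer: 15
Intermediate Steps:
C = 0 (C = (-4 - 1*7)*0 = (-4 - 7)*0 = -11*0 = 0)
C*s(E, 1) + 15 = 0*1 + 15 = 0 + 15 = 15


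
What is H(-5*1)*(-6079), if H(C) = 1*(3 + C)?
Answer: 12158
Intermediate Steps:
H(C) = 3 + C
H(-5*1)*(-6079) = (3 - 5*1)*(-6079) = (3 - 5)*(-6079) = -2*(-6079) = 12158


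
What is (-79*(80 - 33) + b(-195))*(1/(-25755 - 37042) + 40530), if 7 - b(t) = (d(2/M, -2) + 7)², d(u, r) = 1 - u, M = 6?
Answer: -86237737904147/565173 ≈ -1.5259e+8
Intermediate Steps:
b(t) = -466/9 (b(t) = 7 - ((1 - 2/6) + 7)² = 7 - ((1 - 1*⅓) + 7)² = 7 - ((1 - ⅓) + 7)² = 7 - (⅔ + 7)² = 7 - (23/3)² = 7 - 1*529/9 = 7 - 529/9 = -466/9)
(-79*(80 - 33) + b(-195))*(1/(-25755 - 37042) + 40530) = (-79*(80 - 33) - 466/9)*(1/(-25755 - 37042) + 40530) = (-79*47 - 466/9)*(1/(-62797) + 40530) = (-3713 - 466/9)*(-1/62797 + 40530) = -33883/9*2545162409/62797 = -86237737904147/565173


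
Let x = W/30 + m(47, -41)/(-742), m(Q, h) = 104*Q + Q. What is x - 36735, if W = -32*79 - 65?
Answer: -29278327/795 ≈ -36828.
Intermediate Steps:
W = -2593 (W = -2528 - 65 = -2593)
m(Q, h) = 105*Q
x = -74002/795 (x = -2593/30 + (105*47)/(-742) = -2593*1/30 + 4935*(-1/742) = -2593/30 - 705/106 = -74002/795 ≈ -93.084)
x - 36735 = -74002/795 - 36735 = -29278327/795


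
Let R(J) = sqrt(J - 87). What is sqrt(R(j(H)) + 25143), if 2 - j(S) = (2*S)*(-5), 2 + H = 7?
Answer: sqrt(25143 + I*sqrt(35)) ≈ 158.57 + 0.019*I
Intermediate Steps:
H = 5 (H = -2 + 7 = 5)
j(S) = 2 + 10*S (j(S) = 2 - 2*S*(-5) = 2 - (-10)*S = 2 + 10*S)
R(J) = sqrt(-87 + J)
sqrt(R(j(H)) + 25143) = sqrt(sqrt(-87 + (2 + 10*5)) + 25143) = sqrt(sqrt(-87 + (2 + 50)) + 25143) = sqrt(sqrt(-87 + 52) + 25143) = sqrt(sqrt(-35) + 25143) = sqrt(I*sqrt(35) + 25143) = sqrt(25143 + I*sqrt(35))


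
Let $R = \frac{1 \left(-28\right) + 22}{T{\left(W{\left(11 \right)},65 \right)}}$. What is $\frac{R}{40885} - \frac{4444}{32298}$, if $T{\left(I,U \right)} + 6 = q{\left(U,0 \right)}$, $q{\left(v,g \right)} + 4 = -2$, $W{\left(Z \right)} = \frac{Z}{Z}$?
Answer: $- \frac{181676791}{1320503730} \approx -0.13758$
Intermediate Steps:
$W{\left(Z \right)} = 1$
$q{\left(v,g \right)} = -6$ ($q{\left(v,g \right)} = -4 - 2 = -6$)
$T{\left(I,U \right)} = -12$ ($T{\left(I,U \right)} = -6 - 6 = -12$)
$R = \frac{1}{2}$ ($R = \frac{1 \left(-28\right) + 22}{-12} = \left(-28 + 22\right) \left(- \frac{1}{12}\right) = \left(-6\right) \left(- \frac{1}{12}\right) = \frac{1}{2} \approx 0.5$)
$\frac{R}{40885} - \frac{4444}{32298} = \frac{1}{2 \cdot 40885} - \frac{4444}{32298} = \frac{1}{2} \cdot \frac{1}{40885} - \frac{2222}{16149} = \frac{1}{81770} - \frac{2222}{16149} = - \frac{181676791}{1320503730}$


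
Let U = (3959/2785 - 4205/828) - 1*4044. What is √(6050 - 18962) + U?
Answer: -9333815993/2305980 + 4*I*√807 ≈ -4047.7 + 113.63*I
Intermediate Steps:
U = -9333815993/2305980 (U = (3959*(1/2785) - 4205*1/828) - 4044 = (3959/2785 - 4205/828) - 4044 = -8432873/2305980 - 4044 = -9333815993/2305980 ≈ -4047.7)
√(6050 - 18962) + U = √(6050 - 18962) - 9333815993/2305980 = √(-12912) - 9333815993/2305980 = 4*I*√807 - 9333815993/2305980 = -9333815993/2305980 + 4*I*√807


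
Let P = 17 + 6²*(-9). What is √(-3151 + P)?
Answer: I*√3458 ≈ 58.805*I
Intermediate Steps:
P = -307 (P = 17 + 36*(-9) = 17 - 324 = -307)
√(-3151 + P) = √(-3151 - 307) = √(-3458) = I*√3458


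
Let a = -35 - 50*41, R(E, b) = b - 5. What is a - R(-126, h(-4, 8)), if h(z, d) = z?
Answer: -2076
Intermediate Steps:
R(E, b) = -5 + b
a = -2085 (a = -35 - 2050 = -2085)
a - R(-126, h(-4, 8)) = -2085 - (-5 - 4) = -2085 - 1*(-9) = -2085 + 9 = -2076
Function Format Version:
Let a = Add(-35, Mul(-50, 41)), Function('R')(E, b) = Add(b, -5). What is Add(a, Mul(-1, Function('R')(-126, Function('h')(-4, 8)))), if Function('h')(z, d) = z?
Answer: -2076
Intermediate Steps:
Function('R')(E, b) = Add(-5, b)
a = -2085 (a = Add(-35, -2050) = -2085)
Add(a, Mul(-1, Function('R')(-126, Function('h')(-4, 8)))) = Add(-2085, Mul(-1, Add(-5, -4))) = Add(-2085, Mul(-1, -9)) = Add(-2085, 9) = -2076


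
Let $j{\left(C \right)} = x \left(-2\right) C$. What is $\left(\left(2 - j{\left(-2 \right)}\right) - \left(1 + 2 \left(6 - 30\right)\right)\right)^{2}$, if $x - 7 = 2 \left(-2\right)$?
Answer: $1369$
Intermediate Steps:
$x = 3$ ($x = 7 + 2 \left(-2\right) = 7 - 4 = 3$)
$j{\left(C \right)} = - 6 C$ ($j{\left(C \right)} = 3 \left(-2\right) C = - 6 C$)
$\left(\left(2 - j{\left(-2 \right)}\right) - \left(1 + 2 \left(6 - 30\right)\right)\right)^{2} = \left(\left(2 - \left(-6\right) \left(-2\right)\right) - \left(1 + 2 \left(6 - 30\right)\right)\right)^{2} = \left(\left(2 - 12\right) - \left(1 + 2 \left(6 - 30\right)\right)\right)^{2} = \left(\left(2 - 12\right) - -47\right)^{2} = \left(-10 + \left(48 - 1\right)\right)^{2} = \left(-10 + 47\right)^{2} = 37^{2} = 1369$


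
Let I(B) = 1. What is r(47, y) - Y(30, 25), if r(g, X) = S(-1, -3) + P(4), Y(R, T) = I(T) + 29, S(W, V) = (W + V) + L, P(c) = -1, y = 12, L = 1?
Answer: -34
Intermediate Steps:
S(W, V) = 1 + V + W (S(W, V) = (W + V) + 1 = (V + W) + 1 = 1 + V + W)
Y(R, T) = 30 (Y(R, T) = 1 + 29 = 30)
r(g, X) = -4 (r(g, X) = (1 - 3 - 1) - 1 = -3 - 1 = -4)
r(47, y) - Y(30, 25) = -4 - 1*30 = -4 - 30 = -34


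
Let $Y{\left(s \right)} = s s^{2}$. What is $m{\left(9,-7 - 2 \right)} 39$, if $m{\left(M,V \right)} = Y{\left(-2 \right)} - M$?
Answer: $-663$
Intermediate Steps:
$Y{\left(s \right)} = s^{3}$
$m{\left(M,V \right)} = -8 - M$ ($m{\left(M,V \right)} = \left(-2\right)^{3} - M = -8 - M$)
$m{\left(9,-7 - 2 \right)} 39 = \left(-8 - 9\right) 39 = \left(-17\right) 39 = -663$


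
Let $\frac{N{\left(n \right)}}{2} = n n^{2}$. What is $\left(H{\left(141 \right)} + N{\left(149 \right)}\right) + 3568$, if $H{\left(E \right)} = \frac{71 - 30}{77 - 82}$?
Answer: $\frac{33097289}{5} \approx 6.6195 \cdot 10^{6}$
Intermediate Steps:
$H{\left(E \right)} = - \frac{41}{5}$ ($H{\left(E \right)} = \frac{41}{-5} = 41 \left(- \frac{1}{5}\right) = - \frac{41}{5}$)
$N{\left(n \right)} = 2 n^{3}$ ($N{\left(n \right)} = 2 n n^{2} = 2 n^{3}$)
$\left(H{\left(141 \right)} + N{\left(149 \right)}\right) + 3568 = \left(- \frac{41}{5} + 2 \cdot 149^{3}\right) + 3568 = \left(- \frac{41}{5} + 2 \cdot 3307949\right) + 3568 = \left(- \frac{41}{5} + 6615898\right) + 3568 = \frac{33079449}{5} + 3568 = \frac{33097289}{5}$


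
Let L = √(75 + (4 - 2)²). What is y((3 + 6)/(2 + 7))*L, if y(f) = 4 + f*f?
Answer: 5*√79 ≈ 44.441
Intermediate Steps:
L = √79 (L = √(75 + 2²) = √(75 + 4) = √79 ≈ 8.8882)
y(f) = 4 + f²
y((3 + 6)/(2 + 7))*L = (4 + ((3 + 6)/(2 + 7))²)*√79 = (4 + (9/9)²)*√79 = (4 + (9*(⅑))²)*√79 = (4 + 1²)*√79 = (4 + 1)*√79 = 5*√79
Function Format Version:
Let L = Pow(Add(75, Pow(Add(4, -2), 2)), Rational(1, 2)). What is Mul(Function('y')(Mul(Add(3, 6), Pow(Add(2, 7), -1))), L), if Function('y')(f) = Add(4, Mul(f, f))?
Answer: Mul(5, Pow(79, Rational(1, 2))) ≈ 44.441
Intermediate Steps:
L = Pow(79, Rational(1, 2)) (L = Pow(Add(75, Pow(2, 2)), Rational(1, 2)) = Pow(Add(75, 4), Rational(1, 2)) = Pow(79, Rational(1, 2)) ≈ 8.8882)
Function('y')(f) = Add(4, Pow(f, 2))
Mul(Function('y')(Mul(Add(3, 6), Pow(Add(2, 7), -1))), L) = Mul(Add(4, Pow(Mul(Add(3, 6), Pow(Add(2, 7), -1)), 2)), Pow(79, Rational(1, 2))) = Mul(Add(4, Pow(Mul(9, Pow(9, -1)), 2)), Pow(79, Rational(1, 2))) = Mul(Add(4, Pow(Mul(9, Rational(1, 9)), 2)), Pow(79, Rational(1, 2))) = Mul(Add(4, Pow(1, 2)), Pow(79, Rational(1, 2))) = Mul(Add(4, 1), Pow(79, Rational(1, 2))) = Mul(5, Pow(79, Rational(1, 2)))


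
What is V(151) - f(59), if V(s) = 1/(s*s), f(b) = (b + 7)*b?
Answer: -88787093/22801 ≈ -3894.0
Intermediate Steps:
f(b) = b*(7 + b) (f(b) = (7 + b)*b = b*(7 + b))
V(s) = s**(-2)
V(151) - f(59) = 151**(-2) - 59*(7 + 59) = 1/22801 - 59*66 = 1/22801 - 1*3894 = 1/22801 - 3894 = -88787093/22801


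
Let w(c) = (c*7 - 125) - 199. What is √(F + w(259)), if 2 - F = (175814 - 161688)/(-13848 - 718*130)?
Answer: 7*√87408223202/53594 ≈ 38.615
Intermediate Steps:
w(c) = -324 + 7*c (w(c) = (7*c - 125) - 199 = (-125 + 7*c) - 199 = -324 + 7*c)
F = 114251/53594 (F = 2 - (175814 - 161688)/(-13848 - 718*130) = 2 - 14126/(-13848 - 93340) = 2 - 14126/(-107188) = 2 - 14126*(-1)/107188 = 2 - 1*(-7063/53594) = 2 + 7063/53594 = 114251/53594 ≈ 2.1318)
√(F + w(259)) = √(114251/53594 + (-324 + 7*259)) = √(114251/53594 + (-324 + 1813)) = √(114251/53594 + 1489) = √(79915717/53594) = 7*√87408223202/53594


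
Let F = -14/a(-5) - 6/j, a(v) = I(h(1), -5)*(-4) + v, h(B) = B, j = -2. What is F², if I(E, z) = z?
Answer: 961/225 ≈ 4.2711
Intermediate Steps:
a(v) = 20 + v (a(v) = -5*(-4) + v = 20 + v)
F = 31/15 (F = -14/(20 - 5) - 6/(-2) = -14/15 - 6*(-½) = -14*1/15 + 3 = -14/15 + 3 = 31/15 ≈ 2.0667)
F² = (31/15)² = 961/225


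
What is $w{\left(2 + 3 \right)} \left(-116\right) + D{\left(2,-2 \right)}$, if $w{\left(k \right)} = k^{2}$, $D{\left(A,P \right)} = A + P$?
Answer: $-2900$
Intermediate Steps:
$w{\left(2 + 3 \right)} \left(-116\right) + D{\left(2,-2 \right)} = \left(2 + 3\right)^{2} \left(-116\right) + \left(2 - 2\right) = 5^{2} \left(-116\right) + 0 = 25 \left(-116\right) + 0 = -2900 + 0 = -2900$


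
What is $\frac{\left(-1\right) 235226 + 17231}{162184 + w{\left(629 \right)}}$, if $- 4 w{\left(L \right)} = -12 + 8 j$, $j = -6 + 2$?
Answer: $- \frac{14533}{10813} \approx -1.344$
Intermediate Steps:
$j = -4$
$w{\left(L \right)} = 11$ ($w{\left(L \right)} = - \frac{-12 + 8 \left(-4\right)}{4} = - \frac{-12 - 32}{4} = \left(- \frac{1}{4}\right) \left(-44\right) = 11$)
$\frac{\left(-1\right) 235226 + 17231}{162184 + w{\left(629 \right)}} = \frac{\left(-1\right) 235226 + 17231}{162184 + 11} = \frac{-235226 + 17231}{162195} = \left(-217995\right) \frac{1}{162195} = - \frac{14533}{10813}$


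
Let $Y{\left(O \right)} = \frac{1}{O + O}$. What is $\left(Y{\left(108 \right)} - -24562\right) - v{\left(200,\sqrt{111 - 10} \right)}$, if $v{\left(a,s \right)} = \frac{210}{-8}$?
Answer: $\frac{5311063}{216} \approx 24588.0$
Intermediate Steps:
$Y{\left(O \right)} = \frac{1}{2 O}$
$v{\left(a,s \right)} = - \frac{105}{4}$ ($v{\left(a,s \right)} = 210 \left(- \frac{1}{8}\right) = - \frac{105}{4}$)
$\left(Y{\left(108 \right)} - -24562\right) - v{\left(200,\sqrt{111 - 10} \right)} = \left(\frac{1}{2 \cdot 108} - -24562\right) - - \frac{105}{4} = \left(\frac{1}{2} \cdot \frac{1}{108} + 24562\right) + \frac{105}{4} = \left(\frac{1}{216} + 24562\right) + \frac{105}{4} = \frac{5305393}{216} + \frac{105}{4} = \frac{5311063}{216}$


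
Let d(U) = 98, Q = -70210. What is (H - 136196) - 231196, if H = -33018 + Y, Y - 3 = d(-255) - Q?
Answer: -330099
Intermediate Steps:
Y = 70311 (Y = 3 + (98 - 1*(-70210)) = 3 + (98 + 70210) = 3 + 70308 = 70311)
H = 37293 (H = -33018 + 70311 = 37293)
(H - 136196) - 231196 = (37293 - 136196) - 231196 = -98903 - 231196 = -330099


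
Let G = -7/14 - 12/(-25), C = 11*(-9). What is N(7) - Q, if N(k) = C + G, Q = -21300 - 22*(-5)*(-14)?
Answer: 1137049/50 ≈ 22741.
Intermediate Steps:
C = -99
G = -1/50 (G = -7*1/14 - 12*(-1/25) = -1/2 + 12/25 = -1/50 ≈ -0.020000)
Q = -22840 (Q = -21300 + 110*(-14) = -21300 - 1540 = -22840)
N(k) = -4951/50 (N(k) = -99 - 1/50 = -4951/50)
N(7) - Q = -4951/50 - 1*(-22840) = -4951/50 + 22840 = 1137049/50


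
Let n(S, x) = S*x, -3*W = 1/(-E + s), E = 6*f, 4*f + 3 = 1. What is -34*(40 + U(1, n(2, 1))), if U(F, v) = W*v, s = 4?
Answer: -28492/21 ≈ -1356.8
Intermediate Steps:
f = -1/2 (f = -3/4 + (1/4)*1 = -3/4 + 1/4 = -1/2 ≈ -0.50000)
E = -3 (E = 6*(-1/2) = -3)
W = -1/21 (W = -1/(3*(-1*(-3) + 4)) = -1/(3*(3 + 4)) = -1/3/7 = -1/3*1/7 = -1/21 ≈ -0.047619)
U(F, v) = -v/21
-34*(40 + U(1, n(2, 1))) = -34*(40 - 2/21) = -34*838/21 = -28492/21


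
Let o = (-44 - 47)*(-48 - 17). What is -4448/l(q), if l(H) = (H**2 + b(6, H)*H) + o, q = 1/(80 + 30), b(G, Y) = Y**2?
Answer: -5920288000/7872865111 ≈ -0.75199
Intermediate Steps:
q = 1/110 ≈ 0.0090909
o = 5915 (o = -91*(-65) = 5915)
l(H) = 5915 + H**2 + H**3 (l(H) = (H**2 + H**2*H) + 5915 = (H**2 + H**3) + 5915 = 5915 + H**2 + H**3)
-4448/l(q) = -4448/(5915 + (1/110)**2 + (1/110)**3) = -4448/(5915 + 1/12100 + 1/1331000) = -4448/7872865111/1331000 = -4448*1331000/7872865111 = -5920288000/7872865111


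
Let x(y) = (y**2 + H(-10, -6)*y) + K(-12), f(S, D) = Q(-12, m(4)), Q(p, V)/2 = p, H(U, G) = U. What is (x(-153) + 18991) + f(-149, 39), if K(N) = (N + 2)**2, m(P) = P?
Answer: 44006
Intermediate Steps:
Q(p, V) = 2*p
K(N) = (2 + N)**2
f(S, D) = -24 (f(S, D) = 2*(-12) = -24)
x(y) = 100 + y**2 - 10*y (x(y) = (y**2 - 10*y) + (2 - 12)**2 = (y**2 - 10*y) + (-10)**2 = (y**2 - 10*y) + 100 = 100 + y**2 - 10*y)
(x(-153) + 18991) + f(-149, 39) = ((100 + (-153)**2 - 10*(-153)) + 18991) - 24 = ((100 + 23409 + 1530) + 18991) - 24 = (25039 + 18991) - 24 = 44030 - 24 = 44006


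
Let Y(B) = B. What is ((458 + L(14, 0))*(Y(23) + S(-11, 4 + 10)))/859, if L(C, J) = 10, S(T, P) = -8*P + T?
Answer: -46800/859 ≈ -54.482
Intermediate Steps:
S(T, P) = T - 8*P
((458 + L(14, 0))*(Y(23) + S(-11, 4 + 10)))/859 = ((458 + 10)*(23 + (-11 - 8*(4 + 10))))/859 = (468*(23 + (-11 - 8*14)))*(1/859) = (468*(23 + (-11 - 112)))*(1/859) = (468*(23 - 123))*(1/859) = (468*(-100))*(1/859) = -46800*1/859 = -46800/859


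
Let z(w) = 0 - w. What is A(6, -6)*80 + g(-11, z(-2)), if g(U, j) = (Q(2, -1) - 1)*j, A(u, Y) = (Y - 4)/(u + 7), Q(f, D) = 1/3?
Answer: -2452/39 ≈ -62.872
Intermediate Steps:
z(w) = -w
Q(f, D) = ⅓
A(u, Y) = (-4 + Y)/(7 + u)
g(U, j) = -2*j/3 (g(U, j) = (⅓ - 1)*j = -2*j/3)
A(6, -6)*80 + g(-11, z(-2)) = ((-4 - 6)/(7 + 6))*80 - (-2)*(-2)/3 = (-10/13)*80 - ⅔*2 = ((1/13)*(-10))*80 - 4/3 = -10/13*80 - 4/3 = -800/13 - 4/3 = -2452/39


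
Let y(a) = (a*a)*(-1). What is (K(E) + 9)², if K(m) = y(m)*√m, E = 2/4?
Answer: (72 - √2)²/64 ≈ 77.849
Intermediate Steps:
E = ½ (E = 2*(¼) = ½ ≈ 0.50000)
y(a) = -a² (y(a) = a²*(-1) = -a²)
K(m) = -m^(5/2) (K(m) = (-m²)*√m = -m^(5/2))
(K(E) + 9)² = (-(½)^(5/2) + 9)² = (-√2/8 + 9)² = (9 - √2/8)²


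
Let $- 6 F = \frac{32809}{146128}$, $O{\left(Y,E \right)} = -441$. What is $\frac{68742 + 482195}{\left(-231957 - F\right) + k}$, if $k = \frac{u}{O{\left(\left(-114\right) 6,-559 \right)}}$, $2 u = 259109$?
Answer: $- \frac{71007457947552}{29933612078501} \approx -2.3722$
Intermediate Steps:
$u = \frac{259109}{2}$ ($u = \frac{1}{2} \cdot 259109 = \frac{259109}{2} \approx 1.2955 \cdot 10^{5}$)
$F = - \frac{32809}{876768}$ ($F = - \frac{32809 \cdot \frac{1}{146128}}{6} = \left(- \frac{1}{6}\right) \frac{32809}{146128} = - \frac{32809}{876768} \approx -0.03742$)
$k = - \frac{259109}{882}$ ($k = \frac{259109}{2 \left(-441\right)} = \frac{259109}{2} \left(- \frac{1}{441}\right) = - \frac{259109}{882} \approx -293.77$)
$\frac{68742 + 482195}{\left(-231957 - F\right) + k} = \frac{68742 + 482195}{\left(-231957 - - \frac{32809}{876768}\right) - \frac{259109}{882}} = \frac{550937}{\left(-231957 + \frac{32809}{876768}\right) - \frac{259109}{882}} = \frac{550937}{- \frac{203372442167}{876768} - \frac{259109}{882}} = \frac{550937}{- \frac{29933612078501}{128884896}} = 550937 \left(- \frac{128884896}{29933612078501}\right) = - \frac{71007457947552}{29933612078501}$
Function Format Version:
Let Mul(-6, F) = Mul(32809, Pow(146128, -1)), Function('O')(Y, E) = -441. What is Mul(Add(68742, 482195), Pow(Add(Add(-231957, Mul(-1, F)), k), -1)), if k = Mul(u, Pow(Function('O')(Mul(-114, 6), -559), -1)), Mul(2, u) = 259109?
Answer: Rational(-71007457947552, 29933612078501) ≈ -2.3722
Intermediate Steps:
u = Rational(259109, 2) (u = Mul(Rational(1, 2), 259109) = Rational(259109, 2) ≈ 1.2955e+5)
F = Rational(-32809, 876768) (F = Mul(Rational(-1, 6), Mul(32809, Pow(146128, -1))) = Mul(Rational(-1, 6), Mul(32809, Rational(1, 146128))) = Mul(Rational(-1, 6), Rational(32809, 146128)) = Rational(-32809, 876768) ≈ -0.037420)
k = Rational(-259109, 882) (k = Mul(Rational(259109, 2), Pow(-441, -1)) = Mul(Rational(259109, 2), Rational(-1, 441)) = Rational(-259109, 882) ≈ -293.77)
Mul(Add(68742, 482195), Pow(Add(Add(-231957, Mul(-1, F)), k), -1)) = Mul(Add(68742, 482195), Pow(Add(Add(-231957, Mul(-1, Rational(-32809, 876768))), Rational(-259109, 882)), -1)) = Mul(550937, Pow(Add(Add(-231957, Rational(32809, 876768)), Rational(-259109, 882)), -1)) = Mul(550937, Pow(Add(Rational(-203372442167, 876768), Rational(-259109, 882)), -1)) = Mul(550937, Pow(Rational(-29933612078501, 128884896), -1)) = Mul(550937, Rational(-128884896, 29933612078501)) = Rational(-71007457947552, 29933612078501)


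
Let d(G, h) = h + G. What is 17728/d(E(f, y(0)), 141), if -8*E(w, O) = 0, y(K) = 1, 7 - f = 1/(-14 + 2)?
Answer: 17728/141 ≈ 125.73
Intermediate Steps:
f = 85/12 (f = 7 - 1/(-14 + 2) = 7 - 1/(-12) = 7 - 1*(-1/12) = 7 + 1/12 = 85/12 ≈ 7.0833)
E(w, O) = 0 (E(w, O) = -⅛*0 = 0)
d(G, h) = G + h
17728/d(E(f, y(0)), 141) = 17728/(0 + 141) = 17728/141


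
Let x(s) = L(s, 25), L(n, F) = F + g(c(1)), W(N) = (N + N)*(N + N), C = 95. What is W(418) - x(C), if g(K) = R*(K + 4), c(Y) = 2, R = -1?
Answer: 698877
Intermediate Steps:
g(K) = -4 - K (g(K) = -(K + 4) = -(4 + K) = -4 - K)
W(N) = 4*N² (W(N) = (2*N)*(2*N) = 4*N²)
L(n, F) = -6 + F (L(n, F) = F + (-4 - 1*2) = F + (-4 - 2) = F - 6 = -6 + F)
x(s) = 19 (x(s) = -6 + 25 = 19)
W(418) - x(C) = 4*418² - 1*19 = 4*174724 - 19 = 698896 - 19 = 698877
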